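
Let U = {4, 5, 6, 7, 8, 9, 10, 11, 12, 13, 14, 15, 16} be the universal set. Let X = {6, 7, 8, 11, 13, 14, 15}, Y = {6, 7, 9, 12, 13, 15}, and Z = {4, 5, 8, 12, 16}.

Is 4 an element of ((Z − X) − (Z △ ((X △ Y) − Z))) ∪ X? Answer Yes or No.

4 ∈ Z and 4 ∉ X, so 4 ∈ Z − X
4 ∉ X and 4 ∉ Y, so 4 ∉ X △ Y
4 ∉ (X △ Y) and 4 ∈ Z, so 4 ∉ (X △ Y) − Z
4 ∈ Z and 4 ∉ ((X △ Y) − Z), so 4 ∈ Z △ ((X △ Y) − Z)
4 ∈ (Z − X) and 4 ∈ (Z △ ((X △ Y) − Z)), so 4 ∉ (Z − X) − (Z △ ((X △ Y) − Z))
4 ∉ ((Z − X) − (Z △ ((X △ Y) − Z))) and 4 ∉ X, so 4 ∉ ((Z − X) − (Z △ ((X △ Y) − Z))) ∪ X

No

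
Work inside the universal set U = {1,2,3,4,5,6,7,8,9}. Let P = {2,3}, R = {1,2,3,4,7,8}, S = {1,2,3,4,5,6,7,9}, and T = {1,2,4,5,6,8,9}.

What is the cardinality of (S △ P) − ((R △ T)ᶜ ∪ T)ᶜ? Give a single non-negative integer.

S △ P = {1,4,5,6,7,9}
R △ T = {3,5,6,7,9}
(R △ T)ᶜ = {1,2,4,8}
(R △ T)ᶜ ∪ T = {1,2,4,5,6,8,9}
((R △ T)ᶜ ∪ T)ᶜ = {3,7}
(S △ P) − ((R △ T)ᶜ ∪ T)ᶜ = {1,4,5,6,9}
|(S △ P) − ((R △ T)ᶜ ∪ T)ᶜ| = 5

5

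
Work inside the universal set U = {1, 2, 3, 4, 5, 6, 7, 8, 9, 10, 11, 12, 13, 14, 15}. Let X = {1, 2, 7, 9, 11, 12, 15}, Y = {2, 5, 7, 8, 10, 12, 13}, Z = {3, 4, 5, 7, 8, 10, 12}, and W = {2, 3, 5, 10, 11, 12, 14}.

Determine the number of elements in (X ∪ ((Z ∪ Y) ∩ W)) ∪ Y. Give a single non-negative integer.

12

Z ∪ Y = {2, 3, 4, 5, 7, 8, 10, 12, 13}
(Z ∪ Y) ∩ W = {2, 3, 5, 10, 12}
X ∪ ((Z ∪ Y) ∩ W) = {1, 2, 3, 5, 7, 9, 10, 11, 12, 15}
(X ∪ ((Z ∪ Y) ∩ W)) ∪ Y = {1, 2, 3, 5, 7, 8, 9, 10, 11, 12, 13, 15}
|(X ∪ ((Z ∪ Y) ∩ W)) ∪ Y| = 12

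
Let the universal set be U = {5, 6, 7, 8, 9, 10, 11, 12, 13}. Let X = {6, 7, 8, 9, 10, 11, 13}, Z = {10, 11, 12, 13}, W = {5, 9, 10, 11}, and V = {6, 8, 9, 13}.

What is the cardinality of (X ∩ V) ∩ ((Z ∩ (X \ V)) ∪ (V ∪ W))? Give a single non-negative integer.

X ∩ V = {6, 8, 9, 13}
X \ V = {7, 10, 11}
Z ∩ (X \ V) = {10, 11}
V ∪ W = {5, 6, 8, 9, 10, 11, 13}
(Z ∩ (X \ V)) ∪ (V ∪ W) = {5, 6, 8, 9, 10, 11, 13}
(X ∩ V) ∩ ((Z ∩ (X \ V)) ∪ (V ∪ W)) = {6, 8, 9, 13}
|(X ∩ V) ∩ ((Z ∩ (X \ V)) ∪ (V ∪ W))| = 4

4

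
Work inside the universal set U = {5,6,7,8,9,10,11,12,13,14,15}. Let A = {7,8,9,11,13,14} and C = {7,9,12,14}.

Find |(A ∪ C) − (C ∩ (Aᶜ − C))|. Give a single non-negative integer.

A ∪ C = {7,8,9,11,12,13,14}
Aᶜ = {5,6,10,12,15}
Aᶜ − C = {5,6,10,15}
C ∩ (Aᶜ − C) = {}
(A ∪ C) − (C ∩ (Aᶜ − C)) = {7,8,9,11,12,13,14}
|(A ∪ C) − (C ∩ (Aᶜ − C))| = 7

7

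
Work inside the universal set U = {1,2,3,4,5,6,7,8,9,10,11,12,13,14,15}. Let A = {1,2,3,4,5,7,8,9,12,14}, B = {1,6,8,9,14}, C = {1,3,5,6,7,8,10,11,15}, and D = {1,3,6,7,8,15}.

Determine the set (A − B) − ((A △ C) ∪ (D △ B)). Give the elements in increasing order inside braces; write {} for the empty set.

A − B = {2,3,4,5,7,12}
A △ C = {2,4,6,9,10,11,12,14,15}
D △ B = {3,7,9,14,15}
(A △ C) ∪ (D △ B) = {2,3,4,6,7,9,10,11,12,14,15}
(A − B) − ((A △ C) ∪ (D △ B)) = {5}

{5}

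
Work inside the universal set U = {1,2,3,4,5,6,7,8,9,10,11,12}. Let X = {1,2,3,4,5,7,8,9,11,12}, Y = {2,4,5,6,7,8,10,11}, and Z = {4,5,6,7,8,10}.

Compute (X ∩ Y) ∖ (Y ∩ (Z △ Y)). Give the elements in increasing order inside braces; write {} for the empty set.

{4,5,7,8}

X ∩ Y = {2,4,5,7,8,11}
Z △ Y = {2,11}
Y ∩ (Z △ Y) = {2,11}
(X ∩ Y) ∖ (Y ∩ (Z △ Y)) = {4,5,7,8}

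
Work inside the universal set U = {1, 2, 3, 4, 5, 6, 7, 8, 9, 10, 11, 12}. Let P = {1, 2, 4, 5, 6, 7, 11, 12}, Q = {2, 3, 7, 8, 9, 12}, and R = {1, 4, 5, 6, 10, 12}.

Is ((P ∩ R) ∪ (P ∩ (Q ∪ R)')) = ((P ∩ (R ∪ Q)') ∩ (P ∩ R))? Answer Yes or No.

No

P ∩ R = {1, 4, 5, 6, 12}
Q ∪ R = {1, 2, 3, 4, 5, 6, 7, 8, 9, 10, 12}
(Q ∪ R)' = {11}
P ∩ (Q ∪ R)' = {11}
(P ∩ R) ∪ (P ∩ (Q ∪ R)') = {1, 4, 5, 6, 11, 12}
R ∪ Q = {1, 2, 3, 4, 5, 6, 7, 8, 9, 10, 12}
(R ∪ Q)' = {11}
P ∩ (R ∪ Q)' = {11}
(P ∩ (R ∪ Q)') ∩ (P ∩ R) = {}
1 ∈ (P ∩ R) ∪ (P ∩ (Q ∪ R)') but 1 ∉ (P ∩ (R ∪ Q)') ∩ (P ∩ R), so they differ.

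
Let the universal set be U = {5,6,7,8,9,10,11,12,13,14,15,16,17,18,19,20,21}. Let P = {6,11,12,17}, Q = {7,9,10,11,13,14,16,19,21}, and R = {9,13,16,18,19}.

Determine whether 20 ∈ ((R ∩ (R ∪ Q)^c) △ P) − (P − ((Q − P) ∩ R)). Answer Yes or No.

20 ∉ R and 20 ∉ Q, so 20 ∉ R ∪ Q
20 ∈ (R ∪ Q)^c since 20 ∉ (R ∪ Q)
20 ∉ R and 20 ∈ (R ∪ Q)^c, so 20 ∉ R ∩ (R ∪ Q)^c
20 ∉ (R ∩ (R ∪ Q)^c) and 20 ∉ P, so 20 ∉ (R ∩ (R ∪ Q)^c) △ P
20 ∉ Q and 20 ∉ P, so 20 ∉ Q − P
20 ∉ (Q − P) and 20 ∉ R, so 20 ∉ (Q − P) ∩ R
20 ∉ P and 20 ∉ ((Q − P) ∩ R), so 20 ∉ P − ((Q − P) ∩ R)
20 ∉ ((R ∩ (R ∪ Q)^c) △ P) and 20 ∉ (P − ((Q − P) ∩ R)), so 20 ∉ ((R ∩ (R ∪ Q)^c) △ P) − (P − ((Q − P) ∩ R))

No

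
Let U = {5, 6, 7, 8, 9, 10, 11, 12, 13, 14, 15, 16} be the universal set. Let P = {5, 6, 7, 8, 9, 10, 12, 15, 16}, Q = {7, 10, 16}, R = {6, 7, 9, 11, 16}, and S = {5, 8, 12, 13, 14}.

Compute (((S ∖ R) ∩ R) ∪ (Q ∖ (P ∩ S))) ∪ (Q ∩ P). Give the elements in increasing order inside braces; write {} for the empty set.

S ∖ R = {5, 8, 12, 13, 14}
(S ∖ R) ∩ R = {}
P ∩ S = {5, 8, 12}
Q ∖ (P ∩ S) = {7, 10, 16}
((S ∖ R) ∩ R) ∪ (Q ∖ (P ∩ S)) = {7, 10, 16}
Q ∩ P = {7, 10, 16}
(((S ∖ R) ∩ R) ∪ (Q ∖ (P ∩ S))) ∪ (Q ∩ P) = {7, 10, 16}

{7, 10, 16}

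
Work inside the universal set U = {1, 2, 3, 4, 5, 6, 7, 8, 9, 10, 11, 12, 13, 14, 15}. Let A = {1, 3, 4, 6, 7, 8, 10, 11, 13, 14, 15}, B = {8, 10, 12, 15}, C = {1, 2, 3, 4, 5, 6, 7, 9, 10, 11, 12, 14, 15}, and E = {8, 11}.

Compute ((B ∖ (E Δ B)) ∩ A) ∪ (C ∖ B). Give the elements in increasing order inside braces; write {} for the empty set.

E Δ B = {10, 11, 12, 15}
B ∖ (E Δ B) = {8}
(B ∖ (E Δ B)) ∩ A = {8}
C ∖ B = {1, 2, 3, 4, 5, 6, 7, 9, 11, 14}
((B ∖ (E Δ B)) ∩ A) ∪ (C ∖ B) = {1, 2, 3, 4, 5, 6, 7, 8, 9, 11, 14}

{1, 2, 3, 4, 5, 6, 7, 8, 9, 11, 14}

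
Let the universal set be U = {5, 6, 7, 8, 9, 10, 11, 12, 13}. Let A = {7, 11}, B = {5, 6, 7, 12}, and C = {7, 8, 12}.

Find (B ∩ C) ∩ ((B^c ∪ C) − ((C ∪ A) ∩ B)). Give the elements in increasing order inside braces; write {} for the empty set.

B ∩ C = {7, 12}
B^c = {8, 9, 10, 11, 13}
B^c ∪ C = {7, 8, 9, 10, 11, 12, 13}
C ∪ A = {7, 8, 11, 12}
(C ∪ A) ∩ B = {7, 12}
(B^c ∪ C) − ((C ∪ A) ∩ B) = {8, 9, 10, 11, 13}
(B ∩ C) ∩ ((B^c ∪ C) − ((C ∪ A) ∩ B)) = {}

{}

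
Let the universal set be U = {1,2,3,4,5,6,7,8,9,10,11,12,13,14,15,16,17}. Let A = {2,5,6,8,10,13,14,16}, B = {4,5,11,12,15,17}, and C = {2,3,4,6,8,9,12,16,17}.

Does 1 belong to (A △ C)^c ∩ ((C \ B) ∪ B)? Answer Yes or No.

No

1 ∉ A and 1 ∉ C, so 1 ∉ A △ C
1 ∈ (A △ C)^c since 1 ∉ (A △ C)
1 ∉ C and 1 ∉ B, so 1 ∉ C \ B
1 ∉ (C \ B) and 1 ∉ B, so 1 ∉ (C \ B) ∪ B
1 ∈ (A △ C)^c and 1 ∉ ((C \ B) ∪ B), so 1 ∉ (A △ C)^c ∩ ((C \ B) ∪ B)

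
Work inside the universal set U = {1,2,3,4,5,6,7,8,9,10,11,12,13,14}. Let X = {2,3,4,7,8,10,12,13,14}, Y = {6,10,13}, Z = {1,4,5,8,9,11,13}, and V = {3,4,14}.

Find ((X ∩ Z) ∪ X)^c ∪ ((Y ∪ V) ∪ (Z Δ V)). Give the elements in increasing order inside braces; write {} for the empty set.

{1,3,4,5,6,8,9,10,11,13,14}

X ∩ Z = {4,8,13}
(X ∩ Z) ∪ X = {2,3,4,7,8,10,12,13,14}
((X ∩ Z) ∪ X)^c = {1,5,6,9,11}
Y ∪ V = {3,4,6,10,13,14}
Z Δ V = {1,3,5,8,9,11,13,14}
(Y ∪ V) ∪ (Z Δ V) = {1,3,4,5,6,8,9,10,11,13,14}
((X ∩ Z) ∪ X)^c ∪ ((Y ∪ V) ∪ (Z Δ V)) = {1,3,4,5,6,8,9,10,11,13,14}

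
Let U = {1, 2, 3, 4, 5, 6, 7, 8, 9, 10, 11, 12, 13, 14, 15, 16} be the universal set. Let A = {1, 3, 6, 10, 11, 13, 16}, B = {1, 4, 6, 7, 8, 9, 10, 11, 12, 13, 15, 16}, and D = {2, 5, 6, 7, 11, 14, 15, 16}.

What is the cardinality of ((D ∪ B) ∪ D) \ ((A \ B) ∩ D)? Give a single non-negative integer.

D ∪ B = {1, 2, 4, 5, 6, 7, 8, 9, 10, 11, 12, 13, 14, 15, 16}
(D ∪ B) ∪ D = {1, 2, 4, 5, 6, 7, 8, 9, 10, 11, 12, 13, 14, 15, 16}
A \ B = {3}
(A \ B) ∩ D = {}
((D ∪ B) ∪ D) \ ((A \ B) ∩ D) = {1, 2, 4, 5, 6, 7, 8, 9, 10, 11, 12, 13, 14, 15, 16}
|((D ∪ B) ∪ D) \ ((A \ B) ∩ D)| = 15

15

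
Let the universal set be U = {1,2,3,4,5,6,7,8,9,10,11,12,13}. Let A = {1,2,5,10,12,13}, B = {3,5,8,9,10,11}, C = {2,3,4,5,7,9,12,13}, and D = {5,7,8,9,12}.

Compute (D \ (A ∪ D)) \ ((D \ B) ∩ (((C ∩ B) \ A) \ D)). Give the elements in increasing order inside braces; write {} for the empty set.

{}

A ∪ D = {1,2,5,7,8,9,10,12,13}
D \ (A ∪ D) = {}
D \ B = {7,12}
C ∩ B = {3,5,9}
(C ∩ B) \ A = {3,9}
((C ∩ B) \ A) \ D = {3}
(D \ B) ∩ (((C ∩ B) \ A) \ D) = {}
(D \ (A ∪ D)) \ ((D \ B) ∩ (((C ∩ B) \ A) \ D)) = {}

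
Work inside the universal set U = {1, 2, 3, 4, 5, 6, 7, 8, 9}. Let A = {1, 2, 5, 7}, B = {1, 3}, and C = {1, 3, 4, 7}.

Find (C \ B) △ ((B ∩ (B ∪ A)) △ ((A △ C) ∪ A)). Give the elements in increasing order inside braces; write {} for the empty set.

C \ B = {4, 7}
B ∪ A = {1, 2, 3, 5, 7}
B ∩ (B ∪ A) = {1, 3}
A △ C = {2, 3, 4, 5}
(A △ C) ∪ A = {1, 2, 3, 4, 5, 7}
(B ∩ (B ∪ A)) △ ((A △ C) ∪ A) = {2, 4, 5, 7}
(C \ B) △ ((B ∩ (B ∪ A)) △ ((A △ C) ∪ A)) = {2, 5}

{2, 5}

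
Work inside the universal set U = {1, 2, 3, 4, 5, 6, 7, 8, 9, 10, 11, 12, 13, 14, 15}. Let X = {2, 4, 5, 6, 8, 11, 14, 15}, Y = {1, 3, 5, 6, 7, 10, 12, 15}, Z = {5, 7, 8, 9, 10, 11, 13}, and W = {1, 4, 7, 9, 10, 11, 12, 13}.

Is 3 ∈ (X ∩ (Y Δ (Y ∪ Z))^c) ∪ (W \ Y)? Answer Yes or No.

No

3 ∈ Y and 3 ∉ Z, so 3 ∈ Y ∪ Z
3 ∈ Y and 3 ∈ (Y ∪ Z), so 3 ∉ Y Δ (Y ∪ Z)
3 ∈ (Y Δ (Y ∪ Z))^c since 3 ∉ (Y Δ (Y ∪ Z))
3 ∉ X and 3 ∈ (Y Δ (Y ∪ Z))^c, so 3 ∉ X ∩ (Y Δ (Y ∪ Z))^c
3 ∉ W and 3 ∈ Y, so 3 ∉ W \ Y
3 ∉ (X ∩ (Y Δ (Y ∪ Z))^c) and 3 ∉ (W \ Y), so 3 ∉ (X ∩ (Y Δ (Y ∪ Z))^c) ∪ (W \ Y)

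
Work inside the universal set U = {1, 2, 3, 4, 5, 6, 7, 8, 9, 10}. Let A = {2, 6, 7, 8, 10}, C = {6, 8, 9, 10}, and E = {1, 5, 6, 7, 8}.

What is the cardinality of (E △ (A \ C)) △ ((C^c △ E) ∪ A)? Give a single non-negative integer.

6

A \ C = {2, 7}
E △ (A \ C) = {1, 2, 5, 6, 8}
C^c = {1, 2, 3, 4, 5, 7}
C^c △ E = {2, 3, 4, 6, 8}
(C^c △ E) ∪ A = {2, 3, 4, 6, 7, 8, 10}
(E △ (A \ C)) △ ((C^c △ E) ∪ A) = {1, 3, 4, 5, 7, 10}
|(E △ (A \ C)) △ ((C^c △ E) ∪ A)| = 6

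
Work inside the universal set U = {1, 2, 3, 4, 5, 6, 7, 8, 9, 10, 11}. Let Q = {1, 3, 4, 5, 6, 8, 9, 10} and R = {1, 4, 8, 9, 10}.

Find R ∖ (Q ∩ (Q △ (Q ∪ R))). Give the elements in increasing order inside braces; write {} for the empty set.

{1, 4, 8, 9, 10}

Q ∪ R = {1, 3, 4, 5, 6, 8, 9, 10}
Q △ (Q ∪ R) = {}
Q ∩ (Q △ (Q ∪ R)) = {}
R ∖ (Q ∩ (Q △ (Q ∪ R))) = {1, 4, 8, 9, 10}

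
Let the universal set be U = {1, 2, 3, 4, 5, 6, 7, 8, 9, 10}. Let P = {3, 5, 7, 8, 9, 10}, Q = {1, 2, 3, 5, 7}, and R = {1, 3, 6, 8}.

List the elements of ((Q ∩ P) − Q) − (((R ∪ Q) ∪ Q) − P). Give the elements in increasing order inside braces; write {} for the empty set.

Q ∩ P = {3, 5, 7}
(Q ∩ P) − Q = {}
R ∪ Q = {1, 2, 3, 5, 6, 7, 8}
(R ∪ Q) ∪ Q = {1, 2, 3, 5, 6, 7, 8}
((R ∪ Q) ∪ Q) − P = {1, 2, 6}
((Q ∩ P) − Q) − (((R ∪ Q) ∪ Q) − P) = {}

{}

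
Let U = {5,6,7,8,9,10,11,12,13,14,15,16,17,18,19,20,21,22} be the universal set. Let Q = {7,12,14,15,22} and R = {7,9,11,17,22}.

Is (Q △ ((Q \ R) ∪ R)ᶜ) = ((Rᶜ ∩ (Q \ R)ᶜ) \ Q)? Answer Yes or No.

No

Q \ R = {12,14,15}
(Q \ R) ∪ R = {7,9,11,12,14,15,17,22}
((Q \ R) ∪ R)ᶜ = {5,6,8,10,13,16,18,19,20,21}
Q △ ((Q \ R) ∪ R)ᶜ = {5,6,7,8,10,12,13,14,15,16,18,19,20,21,22}
Rᶜ = {5,6,8,10,12,13,14,15,16,18,19,20,21}
(Q \ R)ᶜ = {5,6,7,8,9,10,11,13,16,17,18,19,20,21,22}
Rᶜ ∩ (Q \ R)ᶜ = {5,6,8,10,13,16,18,19,20,21}
(Rᶜ ∩ (Q \ R)ᶜ) \ Q = {5,6,8,10,13,16,18,19,20,21}
7 ∈ Q △ ((Q \ R) ∪ R)ᶜ but 7 ∉ (Rᶜ ∩ (Q \ R)ᶜ) \ Q, so they differ.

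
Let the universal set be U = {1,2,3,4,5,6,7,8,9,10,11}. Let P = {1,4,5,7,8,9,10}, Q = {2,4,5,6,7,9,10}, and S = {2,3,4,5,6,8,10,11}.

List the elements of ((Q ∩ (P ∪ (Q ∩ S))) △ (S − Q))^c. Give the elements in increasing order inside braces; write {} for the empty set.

{1}

Q ∩ S = {2,4,5,6,10}
P ∪ (Q ∩ S) = {1,2,4,5,6,7,8,9,10}
Q ∩ (P ∪ (Q ∩ S)) = {2,4,5,6,7,9,10}
S − Q = {3,8,11}
(Q ∩ (P ∪ (Q ∩ S))) △ (S − Q) = {2,3,4,5,6,7,8,9,10,11}
((Q ∩ (P ∪ (Q ∩ S))) △ (S − Q))^c = {1}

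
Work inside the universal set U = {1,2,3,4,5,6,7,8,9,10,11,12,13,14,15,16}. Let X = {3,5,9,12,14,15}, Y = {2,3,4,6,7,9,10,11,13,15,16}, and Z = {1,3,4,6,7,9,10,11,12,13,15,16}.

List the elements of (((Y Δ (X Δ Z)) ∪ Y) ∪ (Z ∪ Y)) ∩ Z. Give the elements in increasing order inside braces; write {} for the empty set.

{1,3,4,6,7,9,10,11,12,13,15,16}

X Δ Z = {1,4,5,6,7,10,11,13,14,16}
Y Δ (X Δ Z) = {1,2,3,5,9,14,15}
(Y Δ (X Δ Z)) ∪ Y = {1,2,3,4,5,6,7,9,10,11,13,14,15,16}
Z ∪ Y = {1,2,3,4,6,7,9,10,11,12,13,15,16}
((Y Δ (X Δ Z)) ∪ Y) ∪ (Z ∪ Y) = {1,2,3,4,5,6,7,9,10,11,12,13,14,15,16}
(((Y Δ (X Δ Z)) ∪ Y) ∪ (Z ∪ Y)) ∩ Z = {1,3,4,6,7,9,10,11,12,13,15,16}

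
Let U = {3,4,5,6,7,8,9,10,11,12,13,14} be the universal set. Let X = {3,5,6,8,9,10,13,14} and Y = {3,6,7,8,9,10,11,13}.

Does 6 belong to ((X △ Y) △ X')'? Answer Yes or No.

6 ∈ X and 6 ∈ Y, so 6 ∉ X △ Y
6 ∈ X, so 6 ∉ X'
6 ∉ (X △ Y) and 6 ∉ X', so 6 ∉ (X △ Y) △ X'
6 ∈ ((X △ Y) △ X')' since 6 ∉ ((X △ Y) △ X')

Yes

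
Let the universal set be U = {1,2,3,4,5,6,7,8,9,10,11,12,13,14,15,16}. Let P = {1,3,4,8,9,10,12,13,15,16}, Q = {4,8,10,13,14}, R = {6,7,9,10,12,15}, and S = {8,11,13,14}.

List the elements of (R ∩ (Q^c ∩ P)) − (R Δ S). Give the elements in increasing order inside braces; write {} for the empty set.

Q^c = {1,2,3,5,6,7,9,11,12,15,16}
Q^c ∩ P = {1,3,9,12,15,16}
R ∩ (Q^c ∩ P) = {9,12,15}
R Δ S = {6,7,8,9,10,11,12,13,14,15}
(R ∩ (Q^c ∩ P)) − (R Δ S) = {}

{}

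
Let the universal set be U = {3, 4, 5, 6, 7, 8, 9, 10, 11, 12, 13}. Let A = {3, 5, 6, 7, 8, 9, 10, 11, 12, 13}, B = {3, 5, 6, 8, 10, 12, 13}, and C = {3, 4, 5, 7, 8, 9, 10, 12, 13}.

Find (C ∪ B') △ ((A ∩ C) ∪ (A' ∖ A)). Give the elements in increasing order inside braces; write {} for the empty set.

{11}

B' = {4, 7, 9, 11}
C ∪ B' = {3, 4, 5, 7, 8, 9, 10, 11, 12, 13}
A ∩ C = {3, 5, 7, 8, 9, 10, 12, 13}
A' = {4}
A' ∖ A = {4}
(A ∩ C) ∪ (A' ∖ A) = {3, 4, 5, 7, 8, 9, 10, 12, 13}
(C ∪ B') △ ((A ∩ C) ∪ (A' ∖ A)) = {11}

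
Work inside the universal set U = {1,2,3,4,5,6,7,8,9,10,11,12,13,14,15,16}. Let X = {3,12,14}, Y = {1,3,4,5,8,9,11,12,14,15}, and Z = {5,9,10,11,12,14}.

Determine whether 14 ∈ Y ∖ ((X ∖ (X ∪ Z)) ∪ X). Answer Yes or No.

No

14 ∈ X and 14 ∈ Z, so 14 ∈ X ∪ Z
14 ∈ X and 14 ∈ (X ∪ Z), so 14 ∉ X ∖ (X ∪ Z)
14 ∉ (X ∖ (X ∪ Z)) and 14 ∈ X, so 14 ∈ (X ∖ (X ∪ Z)) ∪ X
14 ∈ Y and 14 ∈ ((X ∖ (X ∪ Z)) ∪ X), so 14 ∉ Y ∖ ((X ∖ (X ∪ Z)) ∪ X)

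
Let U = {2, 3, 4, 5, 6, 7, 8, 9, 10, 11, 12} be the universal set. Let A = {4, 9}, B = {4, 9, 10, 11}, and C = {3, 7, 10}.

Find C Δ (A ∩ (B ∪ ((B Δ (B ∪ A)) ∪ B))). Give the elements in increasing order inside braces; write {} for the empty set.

B ∪ A = {4, 9, 10, 11}
B Δ (B ∪ A) = {}
(B Δ (B ∪ A)) ∪ B = {4, 9, 10, 11}
B ∪ ((B Δ (B ∪ A)) ∪ B) = {4, 9, 10, 11}
A ∩ (B ∪ ((B Δ (B ∪ A)) ∪ B)) = {4, 9}
C Δ (A ∩ (B ∪ ((B Δ (B ∪ A)) ∪ B))) = {3, 4, 7, 9, 10}

{3, 4, 7, 9, 10}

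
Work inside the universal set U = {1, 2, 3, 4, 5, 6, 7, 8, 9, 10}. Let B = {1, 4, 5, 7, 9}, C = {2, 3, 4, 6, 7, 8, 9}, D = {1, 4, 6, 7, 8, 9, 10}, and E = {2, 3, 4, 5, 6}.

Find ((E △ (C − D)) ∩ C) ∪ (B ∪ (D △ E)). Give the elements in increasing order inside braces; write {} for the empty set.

C − D = {2, 3}
E △ (C − D) = {4, 5, 6}
(E △ (C − D)) ∩ C = {4, 6}
D △ E = {1, 2, 3, 5, 7, 8, 9, 10}
B ∪ (D △ E) = {1, 2, 3, 4, 5, 7, 8, 9, 10}
((E △ (C − D)) ∩ C) ∪ (B ∪ (D △ E)) = {1, 2, 3, 4, 5, 6, 7, 8, 9, 10}

{1, 2, 3, 4, 5, 6, 7, 8, 9, 10}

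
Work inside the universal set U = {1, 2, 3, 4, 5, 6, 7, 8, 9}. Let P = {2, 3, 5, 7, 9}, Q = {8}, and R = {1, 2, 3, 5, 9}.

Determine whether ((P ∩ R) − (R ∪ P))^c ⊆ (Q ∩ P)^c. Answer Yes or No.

P ∩ R = {2, 3, 5, 9}
R ∪ P = {1, 2, 3, 5, 7, 9}
(P ∩ R) − (R ∪ P) = {}
((P ∩ R) − (R ∪ P))^c = {1, 2, 3, 4, 5, 6, 7, 8, 9}
Q ∩ P = {}
(Q ∩ P)^c = {1, 2, 3, 4, 5, 6, 7, 8, 9}
Every element of {1, 2, 3, 4, 5, 6, 7, 8, 9} is in {1, 2, 3, 4, 5, 6, 7, 8, 9}, so ((P ∩ R) − (R ∪ P))^c ⊆ (Q ∩ P)^c.

Yes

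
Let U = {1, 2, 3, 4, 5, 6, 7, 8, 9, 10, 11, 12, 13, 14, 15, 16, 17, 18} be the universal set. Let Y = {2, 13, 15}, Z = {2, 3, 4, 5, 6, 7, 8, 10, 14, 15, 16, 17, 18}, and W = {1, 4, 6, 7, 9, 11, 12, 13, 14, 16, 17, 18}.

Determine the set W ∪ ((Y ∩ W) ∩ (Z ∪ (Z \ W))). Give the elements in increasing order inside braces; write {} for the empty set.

Y ∩ W = {13}
Z \ W = {2, 3, 5, 8, 10, 15}
Z ∪ (Z \ W) = {2, 3, 4, 5, 6, 7, 8, 10, 14, 15, 16, 17, 18}
(Y ∩ W) ∩ (Z ∪ (Z \ W)) = {}
W ∪ ((Y ∩ W) ∩ (Z ∪ (Z \ W))) = {1, 4, 6, 7, 9, 11, 12, 13, 14, 16, 17, 18}

{1, 4, 6, 7, 9, 11, 12, 13, 14, 16, 17, 18}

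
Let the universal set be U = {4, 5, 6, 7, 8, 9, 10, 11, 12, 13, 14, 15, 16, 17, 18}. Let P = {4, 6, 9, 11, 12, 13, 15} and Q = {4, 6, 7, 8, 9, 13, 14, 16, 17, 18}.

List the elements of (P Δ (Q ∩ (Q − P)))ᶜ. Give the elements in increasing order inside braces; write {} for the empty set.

{5, 10}

Q − P = {7, 8, 14, 16, 17, 18}
Q ∩ (Q − P) = {7, 8, 14, 16, 17, 18}
P Δ (Q ∩ (Q − P)) = {4, 6, 7, 8, 9, 11, 12, 13, 14, 15, 16, 17, 18}
(P Δ (Q ∩ (Q − P)))ᶜ = {5, 10}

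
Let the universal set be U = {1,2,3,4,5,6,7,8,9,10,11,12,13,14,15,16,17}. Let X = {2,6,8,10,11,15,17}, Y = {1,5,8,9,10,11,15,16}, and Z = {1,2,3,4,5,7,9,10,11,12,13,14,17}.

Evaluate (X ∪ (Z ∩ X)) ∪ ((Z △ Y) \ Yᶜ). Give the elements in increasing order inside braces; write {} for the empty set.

{2,6,8,10,11,15,16,17}

Z ∩ X = {2,10,11,17}
X ∪ (Z ∩ X) = {2,6,8,10,11,15,17}
Z △ Y = {2,3,4,7,8,12,13,14,15,16,17}
Yᶜ = {2,3,4,6,7,12,13,14,17}
(Z △ Y) \ Yᶜ = {8,15,16}
(X ∪ (Z ∩ X)) ∪ ((Z △ Y) \ Yᶜ) = {2,6,8,10,11,15,16,17}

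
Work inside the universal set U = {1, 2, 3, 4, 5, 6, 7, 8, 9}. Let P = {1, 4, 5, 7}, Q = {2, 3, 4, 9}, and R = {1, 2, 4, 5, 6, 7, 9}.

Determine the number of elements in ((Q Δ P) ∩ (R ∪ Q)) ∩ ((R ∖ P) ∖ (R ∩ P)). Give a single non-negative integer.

2

Q Δ P = {1, 2, 3, 5, 7, 9}
R ∪ Q = {1, 2, 3, 4, 5, 6, 7, 9}
(Q Δ P) ∩ (R ∪ Q) = {1, 2, 3, 5, 7, 9}
R ∖ P = {2, 6, 9}
R ∩ P = {1, 4, 5, 7}
(R ∖ P) ∖ (R ∩ P) = {2, 6, 9}
((Q Δ P) ∩ (R ∪ Q)) ∩ ((R ∖ P) ∖ (R ∩ P)) = {2, 9}
|((Q Δ P) ∩ (R ∪ Q)) ∩ ((R ∖ P) ∖ (R ∩ P))| = 2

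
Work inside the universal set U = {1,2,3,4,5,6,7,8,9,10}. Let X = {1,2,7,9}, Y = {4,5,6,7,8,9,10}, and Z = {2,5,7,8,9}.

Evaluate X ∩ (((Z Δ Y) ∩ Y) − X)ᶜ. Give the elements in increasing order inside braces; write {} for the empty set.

{1,2,7,9}

Z Δ Y = {2,4,6,10}
(Z Δ Y) ∩ Y = {4,6,10}
((Z Δ Y) ∩ Y) − X = {4,6,10}
(((Z Δ Y) ∩ Y) − X)ᶜ = {1,2,3,5,7,8,9}
X ∩ (((Z Δ Y) ∩ Y) − X)ᶜ = {1,2,7,9}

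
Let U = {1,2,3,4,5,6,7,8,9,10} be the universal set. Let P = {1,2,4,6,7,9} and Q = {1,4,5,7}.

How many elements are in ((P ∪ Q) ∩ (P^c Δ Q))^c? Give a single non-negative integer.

7

P ∪ Q = {1,2,4,5,6,7,9}
P^c = {3,5,8,10}
P^c Δ Q = {1,3,4,7,8,10}
(P ∪ Q) ∩ (P^c Δ Q) = {1,4,7}
((P ∪ Q) ∩ (P^c Δ Q))^c = {2,3,5,6,8,9,10}
|((P ∪ Q) ∩ (P^c Δ Q))^c| = 7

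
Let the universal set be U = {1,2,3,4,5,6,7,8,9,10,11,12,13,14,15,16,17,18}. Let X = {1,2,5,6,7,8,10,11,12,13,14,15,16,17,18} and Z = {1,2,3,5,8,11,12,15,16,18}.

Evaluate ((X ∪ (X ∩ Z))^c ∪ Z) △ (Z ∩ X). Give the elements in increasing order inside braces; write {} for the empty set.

{3,4,9}

X ∩ Z = {1,2,5,8,11,12,15,16,18}
X ∪ (X ∩ Z) = {1,2,5,6,7,8,10,11,12,13,14,15,16,17,18}
(X ∪ (X ∩ Z))^c = {3,4,9}
(X ∪ (X ∩ Z))^c ∪ Z = {1,2,3,4,5,8,9,11,12,15,16,18}
Z ∩ X = {1,2,5,8,11,12,15,16,18}
((X ∪ (X ∩ Z))^c ∪ Z) △ (Z ∩ X) = {3,4,9}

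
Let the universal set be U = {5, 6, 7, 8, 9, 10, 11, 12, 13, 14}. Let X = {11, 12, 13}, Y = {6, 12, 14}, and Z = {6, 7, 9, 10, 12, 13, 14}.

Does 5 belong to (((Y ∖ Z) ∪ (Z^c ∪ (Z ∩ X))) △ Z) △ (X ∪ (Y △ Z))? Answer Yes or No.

Yes

5 ∉ Y and 5 ∉ Z, so 5 ∉ Y ∖ Z
5 ∉ Z, so 5 ∈ Z^c
5 ∉ Z and 5 ∉ X, so 5 ∉ Z ∩ X
5 ∈ Z^c and 5 ∉ (Z ∩ X), so 5 ∈ Z^c ∪ (Z ∩ X)
5 ∉ (Y ∖ Z) and 5 ∈ (Z^c ∪ (Z ∩ X)), so 5 ∈ (Y ∖ Z) ∪ (Z^c ∪ (Z ∩ X))
5 ∈ ((Y ∖ Z) ∪ (Z^c ∪ (Z ∩ X))) and 5 ∉ Z, so 5 ∈ ((Y ∖ Z) ∪ (Z^c ∪ (Z ∩ X))) △ Z
5 ∉ Y and 5 ∉ Z, so 5 ∉ Y △ Z
5 ∉ X and 5 ∉ (Y △ Z), so 5 ∉ X ∪ (Y △ Z)
5 ∈ (((Y ∖ Z) ∪ (Z^c ∪ (Z ∩ X))) △ Z) and 5 ∉ (X ∪ (Y △ Z)), so 5 ∈ (((Y ∖ Z) ∪ (Z^c ∪ (Z ∩ X))) △ Z) △ (X ∪ (Y △ Z))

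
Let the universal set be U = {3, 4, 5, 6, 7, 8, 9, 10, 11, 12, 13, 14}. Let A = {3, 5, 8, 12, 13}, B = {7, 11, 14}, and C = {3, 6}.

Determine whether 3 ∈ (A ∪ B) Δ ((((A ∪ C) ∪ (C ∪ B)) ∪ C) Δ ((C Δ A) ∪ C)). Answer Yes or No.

Yes

3 ∈ A and 3 ∉ B, so 3 ∈ A ∪ B
3 ∈ A and 3 ∈ C, so 3 ∈ A ∪ C
3 ∈ C and 3 ∉ B, so 3 ∈ C ∪ B
3 ∈ (A ∪ C) and 3 ∈ (C ∪ B), so 3 ∈ (A ∪ C) ∪ (C ∪ B)
3 ∈ ((A ∪ C) ∪ (C ∪ B)) and 3 ∈ C, so 3 ∈ ((A ∪ C) ∪ (C ∪ B)) ∪ C
3 ∈ C and 3 ∈ A, so 3 ∉ C Δ A
3 ∉ (C Δ A) and 3 ∈ C, so 3 ∈ (C Δ A) ∪ C
3 ∈ (((A ∪ C) ∪ (C ∪ B)) ∪ C) and 3 ∈ ((C Δ A) ∪ C), so 3 ∉ (((A ∪ C) ∪ (C ∪ B)) ∪ C) Δ ((C Δ A) ∪ C)
3 ∈ (A ∪ B) and 3 ∉ ((((A ∪ C) ∪ (C ∪ B)) ∪ C) Δ ((C Δ A) ∪ C)), so 3 ∈ (A ∪ B) Δ ((((A ∪ C) ∪ (C ∪ B)) ∪ C) Δ ((C Δ A) ∪ C))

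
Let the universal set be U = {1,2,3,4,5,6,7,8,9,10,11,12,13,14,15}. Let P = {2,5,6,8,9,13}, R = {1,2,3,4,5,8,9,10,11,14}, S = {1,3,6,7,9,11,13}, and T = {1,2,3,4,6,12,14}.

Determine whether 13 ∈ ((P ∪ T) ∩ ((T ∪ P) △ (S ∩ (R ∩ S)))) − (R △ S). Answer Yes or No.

No

13 ∈ P and 13 ∉ T, so 13 ∈ P ∪ T
13 ∉ T and 13 ∈ P, so 13 ∈ T ∪ P
13 ∉ R and 13 ∈ S, so 13 ∉ R ∩ S
13 ∈ S and 13 ∉ (R ∩ S), so 13 ∉ S ∩ (R ∩ S)
13 ∈ (T ∪ P) and 13 ∉ (S ∩ (R ∩ S)), so 13 ∈ (T ∪ P) △ (S ∩ (R ∩ S))
13 ∈ (P ∪ T) and 13 ∈ ((T ∪ P) △ (S ∩ (R ∩ S))), so 13 ∈ (P ∪ T) ∩ ((T ∪ P) △ (S ∩ (R ∩ S)))
13 ∉ R and 13 ∈ S, so 13 ∈ R △ S
13 ∈ ((P ∪ T) ∩ ((T ∪ P) △ (S ∩ (R ∩ S)))) and 13 ∈ (R △ S), so 13 ∉ ((P ∪ T) ∩ ((T ∪ P) △ (S ∩ (R ∩ S)))) − (R △ S)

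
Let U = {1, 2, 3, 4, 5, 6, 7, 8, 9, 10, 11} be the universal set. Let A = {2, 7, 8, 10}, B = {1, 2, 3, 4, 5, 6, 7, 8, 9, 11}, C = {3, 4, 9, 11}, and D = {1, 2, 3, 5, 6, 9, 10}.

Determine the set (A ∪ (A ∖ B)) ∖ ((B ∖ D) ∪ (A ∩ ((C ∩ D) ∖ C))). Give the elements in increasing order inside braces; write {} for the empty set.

A ∖ B = {10}
A ∪ (A ∖ B) = {2, 7, 8, 10}
B ∖ D = {4, 7, 8, 11}
C ∩ D = {3, 9}
(C ∩ D) ∖ C = {}
A ∩ ((C ∩ D) ∖ C) = {}
(B ∖ D) ∪ (A ∩ ((C ∩ D) ∖ C)) = {4, 7, 8, 11}
(A ∪ (A ∖ B)) ∖ ((B ∖ D) ∪ (A ∩ ((C ∩ D) ∖ C))) = {2, 10}

{2, 10}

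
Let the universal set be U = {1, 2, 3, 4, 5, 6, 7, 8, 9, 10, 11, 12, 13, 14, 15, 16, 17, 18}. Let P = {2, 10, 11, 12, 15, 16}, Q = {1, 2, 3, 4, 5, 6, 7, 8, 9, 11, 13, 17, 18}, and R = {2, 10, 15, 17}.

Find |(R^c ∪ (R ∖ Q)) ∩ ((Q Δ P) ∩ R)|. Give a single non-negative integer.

R^c = {1, 3, 4, 5, 6, 7, 8, 9, 11, 12, 13, 14, 16, 18}
R ∖ Q = {10, 15}
R^c ∪ (R ∖ Q) = {1, 3, 4, 5, 6, 7, 8, 9, 10, 11, 12, 13, 14, 15, 16, 18}
Q Δ P = {1, 3, 4, 5, 6, 7, 8, 9, 10, 12, 13, 15, 16, 17, 18}
(Q Δ P) ∩ R = {10, 15, 17}
(R^c ∪ (R ∖ Q)) ∩ ((Q Δ P) ∩ R) = {10, 15}
|(R^c ∪ (R ∖ Q)) ∩ ((Q Δ P) ∩ R)| = 2

2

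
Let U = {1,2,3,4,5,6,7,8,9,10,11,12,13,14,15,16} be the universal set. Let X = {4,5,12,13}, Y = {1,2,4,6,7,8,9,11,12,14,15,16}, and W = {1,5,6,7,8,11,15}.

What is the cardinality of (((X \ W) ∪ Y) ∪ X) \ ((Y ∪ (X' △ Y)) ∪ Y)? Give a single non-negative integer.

2

X \ W = {4,12,13}
(X \ W) ∪ Y = {1,2,4,6,7,8,9,11,12,13,14,15,16}
((X \ W) ∪ Y) ∪ X = {1,2,4,5,6,7,8,9,11,12,13,14,15,16}
X' = {1,2,3,6,7,8,9,10,11,14,15,16}
X' △ Y = {3,4,10,12}
Y ∪ (X' △ Y) = {1,2,3,4,6,7,8,9,10,11,12,14,15,16}
(Y ∪ (X' △ Y)) ∪ Y = {1,2,3,4,6,7,8,9,10,11,12,14,15,16}
(((X \ W) ∪ Y) ∪ X) \ ((Y ∪ (X' △ Y)) ∪ Y) = {5,13}
|(((X \ W) ∪ Y) ∪ X) \ ((Y ∪ (X' △ Y)) ∪ Y)| = 2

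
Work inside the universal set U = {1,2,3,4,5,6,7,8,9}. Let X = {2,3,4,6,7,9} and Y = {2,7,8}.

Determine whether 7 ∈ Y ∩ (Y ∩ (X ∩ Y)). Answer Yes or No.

Yes

7 ∈ X and 7 ∈ Y, so 7 ∈ X ∩ Y
7 ∈ Y and 7 ∈ (X ∩ Y), so 7 ∈ Y ∩ (X ∩ Y)
7 ∈ Y and 7 ∈ (Y ∩ (X ∩ Y)), so 7 ∈ Y ∩ (Y ∩ (X ∩ Y))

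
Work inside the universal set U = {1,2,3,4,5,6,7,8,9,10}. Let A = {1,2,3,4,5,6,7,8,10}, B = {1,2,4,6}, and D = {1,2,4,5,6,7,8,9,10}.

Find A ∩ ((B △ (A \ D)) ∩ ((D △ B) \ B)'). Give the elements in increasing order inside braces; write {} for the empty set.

A \ D = {3}
B △ (A \ D) = {1,2,3,4,6}
D △ B = {5,7,8,9,10}
(D △ B) \ B = {5,7,8,9,10}
((D △ B) \ B)' = {1,2,3,4,6}
(B △ (A \ D)) ∩ ((D △ B) \ B)' = {1,2,3,4,6}
A ∩ ((B △ (A \ D)) ∩ ((D △ B) \ B)') = {1,2,3,4,6}

{1,2,3,4,6}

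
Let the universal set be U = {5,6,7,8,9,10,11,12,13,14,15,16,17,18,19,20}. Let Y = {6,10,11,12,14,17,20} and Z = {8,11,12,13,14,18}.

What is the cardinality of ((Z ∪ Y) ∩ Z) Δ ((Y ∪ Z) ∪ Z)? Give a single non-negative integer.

Z ∪ Y = {6,8,10,11,12,13,14,17,18,20}
(Z ∪ Y) ∩ Z = {8,11,12,13,14,18}
Y ∪ Z = {6,8,10,11,12,13,14,17,18,20}
(Y ∪ Z) ∪ Z = {6,8,10,11,12,13,14,17,18,20}
((Z ∪ Y) ∩ Z) Δ ((Y ∪ Z) ∪ Z) = {6,10,17,20}
|((Z ∪ Y) ∩ Z) Δ ((Y ∪ Z) ∪ Z)| = 4

4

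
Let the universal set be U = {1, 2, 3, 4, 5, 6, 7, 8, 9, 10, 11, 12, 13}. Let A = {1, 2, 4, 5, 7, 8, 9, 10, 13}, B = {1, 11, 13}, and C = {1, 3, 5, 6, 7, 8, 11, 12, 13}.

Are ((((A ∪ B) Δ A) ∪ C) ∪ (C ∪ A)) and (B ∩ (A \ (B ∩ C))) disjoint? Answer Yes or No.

A ∪ B = {1, 2, 4, 5, 7, 8, 9, 10, 11, 13}
(A ∪ B) Δ A = {11}
((A ∪ B) Δ A) ∪ C = {1, 3, 5, 6, 7, 8, 11, 12, 13}
C ∪ A = {1, 2, 3, 4, 5, 6, 7, 8, 9, 10, 11, 12, 13}
(((A ∪ B) Δ A) ∪ C) ∪ (C ∪ A) = {1, 2, 3, 4, 5, 6, 7, 8, 9, 10, 11, 12, 13}
B ∩ C = {1, 11, 13}
A \ (B ∩ C) = {2, 4, 5, 7, 8, 9, 10}
B ∩ (A \ (B ∩ C)) = {}
{1, 2, 3, 4, 5, 6, 7, 8, 9, 10, 11, 12, 13} and {} share no elements.

Yes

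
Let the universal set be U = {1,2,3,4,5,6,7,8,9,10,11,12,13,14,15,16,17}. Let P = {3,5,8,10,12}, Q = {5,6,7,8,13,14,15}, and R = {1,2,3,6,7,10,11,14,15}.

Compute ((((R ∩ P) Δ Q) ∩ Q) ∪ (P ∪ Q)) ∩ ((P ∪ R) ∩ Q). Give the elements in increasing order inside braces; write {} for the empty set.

{5,6,7,8,14,15}

R ∩ P = {3,10}
(R ∩ P) Δ Q = {3,5,6,7,8,10,13,14,15}
((R ∩ P) Δ Q) ∩ Q = {5,6,7,8,13,14,15}
P ∪ Q = {3,5,6,7,8,10,12,13,14,15}
(((R ∩ P) Δ Q) ∩ Q) ∪ (P ∪ Q) = {3,5,6,7,8,10,12,13,14,15}
P ∪ R = {1,2,3,5,6,7,8,10,11,12,14,15}
(P ∪ R) ∩ Q = {5,6,7,8,14,15}
((((R ∩ P) Δ Q) ∩ Q) ∪ (P ∪ Q)) ∩ ((P ∪ R) ∩ Q) = {5,6,7,8,14,15}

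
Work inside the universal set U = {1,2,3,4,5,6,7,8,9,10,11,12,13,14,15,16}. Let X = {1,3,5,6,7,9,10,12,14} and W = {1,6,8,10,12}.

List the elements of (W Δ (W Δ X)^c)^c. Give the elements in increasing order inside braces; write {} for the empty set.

W Δ X = {3,5,7,8,9,14}
(W Δ X)^c = {1,2,4,6,10,11,12,13,15,16}
W Δ (W Δ X)^c = {2,4,8,11,13,15,16}
(W Δ (W Δ X)^c)^c = {1,3,5,6,7,9,10,12,14}

{1,3,5,6,7,9,10,12,14}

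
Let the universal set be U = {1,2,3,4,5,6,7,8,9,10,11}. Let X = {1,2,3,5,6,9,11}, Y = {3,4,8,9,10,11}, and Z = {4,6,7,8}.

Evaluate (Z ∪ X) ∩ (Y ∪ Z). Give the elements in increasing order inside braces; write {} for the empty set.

Z ∪ X = {1,2,3,4,5,6,7,8,9,11}
Y ∪ Z = {3,4,6,7,8,9,10,11}
(Z ∪ X) ∩ (Y ∪ Z) = {3,4,6,7,8,9,11}

{3,4,6,7,8,9,11}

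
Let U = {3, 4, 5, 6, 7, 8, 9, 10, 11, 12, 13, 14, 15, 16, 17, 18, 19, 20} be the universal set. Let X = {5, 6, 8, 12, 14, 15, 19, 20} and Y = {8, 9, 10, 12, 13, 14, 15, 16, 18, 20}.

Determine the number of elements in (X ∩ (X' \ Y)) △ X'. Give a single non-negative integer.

X' = {3, 4, 7, 9, 10, 11, 13, 16, 17, 18}
X' \ Y = {3, 4, 7, 11, 17}
X ∩ (X' \ Y) = {}
(X ∩ (X' \ Y)) △ X' = {3, 4, 7, 9, 10, 11, 13, 16, 17, 18}
|(X ∩ (X' \ Y)) △ X'| = 10

10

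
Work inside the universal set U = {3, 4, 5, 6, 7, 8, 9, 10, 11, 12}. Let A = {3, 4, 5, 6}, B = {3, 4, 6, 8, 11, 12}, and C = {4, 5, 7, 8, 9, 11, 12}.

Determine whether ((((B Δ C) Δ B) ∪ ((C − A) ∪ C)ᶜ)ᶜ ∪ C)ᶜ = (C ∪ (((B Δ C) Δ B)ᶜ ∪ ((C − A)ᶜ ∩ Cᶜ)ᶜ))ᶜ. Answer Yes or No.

B Δ C = {3, 5, 6, 7, 9}
(B Δ C) Δ B = {4, 5, 7, 8, 9, 11, 12}
C − A = {7, 8, 9, 11, 12}
(C − A) ∪ C = {4, 5, 7, 8, 9, 11, 12}
((C − A) ∪ C)ᶜ = {3, 6, 10}
((B Δ C) Δ B) ∪ ((C − A) ∪ C)ᶜ = {3, 4, 5, 6, 7, 8, 9, 10, 11, 12}
(((B Δ C) Δ B) ∪ ((C − A) ∪ C)ᶜ)ᶜ = {}
(((B Δ C) Δ B) ∪ ((C − A) ∪ C)ᶜ)ᶜ ∪ C = {4, 5, 7, 8, 9, 11, 12}
((((B Δ C) Δ B) ∪ ((C − A) ∪ C)ᶜ)ᶜ ∪ C)ᶜ = {3, 6, 10}
((B Δ C) Δ B)ᶜ = {3, 6, 10}
(C − A)ᶜ = {3, 4, 5, 6, 10}
Cᶜ = {3, 6, 10}
(C − A)ᶜ ∩ Cᶜ = {3, 6, 10}
((C − A)ᶜ ∩ Cᶜ)ᶜ = {4, 5, 7, 8, 9, 11, 12}
((B Δ C) Δ B)ᶜ ∪ ((C − A)ᶜ ∩ Cᶜ)ᶜ = {3, 4, 5, 6, 7, 8, 9, 10, 11, 12}
C ∪ (((B Δ C) Δ B)ᶜ ∪ ((C − A)ᶜ ∩ Cᶜ)ᶜ) = {3, 4, 5, 6, 7, 8, 9, 10, 11, 12}
(C ∪ (((B Δ C) Δ B)ᶜ ∪ ((C − A)ᶜ ∩ Cᶜ)ᶜ))ᶜ = {}
3 ∈ ((((B Δ C) Δ B) ∪ ((C − A) ∪ C)ᶜ)ᶜ ∪ C)ᶜ but 3 ∉ (C ∪ (((B Δ C) Δ B)ᶜ ∪ ((C − A)ᶜ ∩ Cᶜ)ᶜ))ᶜ, so they differ.

No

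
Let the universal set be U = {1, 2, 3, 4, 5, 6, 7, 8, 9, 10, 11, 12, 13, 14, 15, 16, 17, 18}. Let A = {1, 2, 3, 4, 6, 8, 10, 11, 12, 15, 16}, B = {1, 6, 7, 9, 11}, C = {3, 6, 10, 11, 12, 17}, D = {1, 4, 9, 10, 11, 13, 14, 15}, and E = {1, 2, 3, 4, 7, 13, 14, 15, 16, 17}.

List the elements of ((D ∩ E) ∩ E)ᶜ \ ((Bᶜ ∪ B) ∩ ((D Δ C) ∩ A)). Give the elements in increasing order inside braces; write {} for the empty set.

D ∩ E = {1, 4, 13, 14, 15}
(D ∩ E) ∩ E = {1, 4, 13, 14, 15}
((D ∩ E) ∩ E)ᶜ = {2, 3, 5, 6, 7, 8, 9, 10, 11, 12, 16, 17, 18}
Bᶜ = {2, 3, 4, 5, 8, 10, 12, 13, 14, 15, 16, 17, 18}
Bᶜ ∪ B = {1, 2, 3, 4, 5, 6, 7, 8, 9, 10, 11, 12, 13, 14, 15, 16, 17, 18}
D Δ C = {1, 3, 4, 6, 9, 12, 13, 14, 15, 17}
(D Δ C) ∩ A = {1, 3, 4, 6, 12, 15}
(Bᶜ ∪ B) ∩ ((D Δ C) ∩ A) = {1, 3, 4, 6, 12, 15}
((D ∩ E) ∩ E)ᶜ \ ((Bᶜ ∪ B) ∩ ((D Δ C) ∩ A)) = {2, 5, 7, 8, 9, 10, 11, 16, 17, 18}

{2, 5, 7, 8, 9, 10, 11, 16, 17, 18}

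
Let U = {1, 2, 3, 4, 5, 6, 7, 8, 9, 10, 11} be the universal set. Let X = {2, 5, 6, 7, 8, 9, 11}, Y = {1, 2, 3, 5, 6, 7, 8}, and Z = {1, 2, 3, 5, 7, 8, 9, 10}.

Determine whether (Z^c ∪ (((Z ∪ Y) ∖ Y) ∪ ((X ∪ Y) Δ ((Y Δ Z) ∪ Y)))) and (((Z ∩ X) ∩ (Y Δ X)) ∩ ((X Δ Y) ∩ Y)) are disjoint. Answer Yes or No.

Yes

Z^c = {4, 6, 11}
Z ∪ Y = {1, 2, 3, 5, 6, 7, 8, 9, 10}
(Z ∪ Y) ∖ Y = {9, 10}
X ∪ Y = {1, 2, 3, 5, 6, 7, 8, 9, 11}
Y Δ Z = {6, 9, 10}
(Y Δ Z) ∪ Y = {1, 2, 3, 5, 6, 7, 8, 9, 10}
(X ∪ Y) Δ ((Y Δ Z) ∪ Y) = {10, 11}
((Z ∪ Y) ∖ Y) ∪ ((X ∪ Y) Δ ((Y Δ Z) ∪ Y)) = {9, 10, 11}
Z^c ∪ (((Z ∪ Y) ∖ Y) ∪ ((X ∪ Y) Δ ((Y Δ Z) ∪ Y))) = {4, 6, 9, 10, 11}
Z ∩ X = {2, 5, 7, 8, 9}
Y Δ X = {1, 3, 9, 11}
(Z ∩ X) ∩ (Y Δ X) = {9}
X Δ Y = {1, 3, 9, 11}
(X Δ Y) ∩ Y = {1, 3}
((Z ∩ X) ∩ (Y Δ X)) ∩ ((X Δ Y) ∩ Y) = {}
{4, 6, 9, 10, 11} and {} share no elements.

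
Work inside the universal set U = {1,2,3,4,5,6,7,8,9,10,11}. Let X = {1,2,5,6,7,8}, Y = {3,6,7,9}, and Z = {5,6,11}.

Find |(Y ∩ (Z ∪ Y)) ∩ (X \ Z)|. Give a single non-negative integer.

Z ∪ Y = {3,5,6,7,9,11}
Y ∩ (Z ∪ Y) = {3,6,7,9}
X \ Z = {1,2,7,8}
(Y ∩ (Z ∪ Y)) ∩ (X \ Z) = {7}
|(Y ∩ (Z ∪ Y)) ∩ (X \ Z)| = 1

1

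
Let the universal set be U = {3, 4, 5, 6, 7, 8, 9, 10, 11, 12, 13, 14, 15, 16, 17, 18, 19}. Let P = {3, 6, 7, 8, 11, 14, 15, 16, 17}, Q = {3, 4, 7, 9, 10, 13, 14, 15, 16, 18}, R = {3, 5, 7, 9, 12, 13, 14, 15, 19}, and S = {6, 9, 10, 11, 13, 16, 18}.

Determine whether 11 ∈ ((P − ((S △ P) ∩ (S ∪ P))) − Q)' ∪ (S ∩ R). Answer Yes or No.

11 ∈ S and 11 ∈ P, so 11 ∉ S △ P
11 ∈ S and 11 ∈ P, so 11 ∈ S ∪ P
11 ∉ (S △ P) and 11 ∈ (S ∪ P), so 11 ∉ (S △ P) ∩ (S ∪ P)
11 ∈ P and 11 ∉ ((S △ P) ∩ (S ∪ P)), so 11 ∈ P − ((S △ P) ∩ (S ∪ P))
11 ∈ (P − ((S △ P) ∩ (S ∪ P))) and 11 ∉ Q, so 11 ∈ (P − ((S △ P) ∩ (S ∪ P))) − Q
11 ∉ ((P − ((S △ P) ∩ (S ∪ P))) − Q)' since 11 ∈ ((P − ((S △ P) ∩ (S ∪ P))) − Q)
11 ∈ S and 11 ∉ R, so 11 ∉ S ∩ R
11 ∉ ((P − ((S △ P) ∩ (S ∪ P))) − Q)' and 11 ∉ (S ∩ R), so 11 ∉ ((P − ((S △ P) ∩ (S ∪ P))) − Q)' ∪ (S ∩ R)

No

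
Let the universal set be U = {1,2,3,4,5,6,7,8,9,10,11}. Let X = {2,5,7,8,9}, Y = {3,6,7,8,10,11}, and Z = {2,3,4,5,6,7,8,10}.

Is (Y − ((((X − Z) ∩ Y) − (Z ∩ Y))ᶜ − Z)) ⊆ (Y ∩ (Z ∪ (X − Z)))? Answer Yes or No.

X − Z = {9}
(X − Z) ∩ Y = {}
Z ∩ Y = {3,6,7,8,10}
((X − Z) ∩ Y) − (Z ∩ Y) = {}
(((X − Z) ∩ Y) − (Z ∩ Y))ᶜ = {1,2,3,4,5,6,7,8,9,10,11}
(((X − Z) ∩ Y) − (Z ∩ Y))ᶜ − Z = {1,9,11}
Y − ((((X − Z) ∩ Y) − (Z ∩ Y))ᶜ − Z) = {3,6,7,8,10}
Z ∪ (X − Z) = {2,3,4,5,6,7,8,9,10}
Y ∩ (Z ∪ (X − Z)) = {3,6,7,8,10}
Every element of {3,6,7,8,10} is in {3,6,7,8,10}, so Y − ((((X − Z) ∩ Y) − (Z ∩ Y))ᶜ − Z) ⊆ Y ∩ (Z ∪ (X − Z)).

Yes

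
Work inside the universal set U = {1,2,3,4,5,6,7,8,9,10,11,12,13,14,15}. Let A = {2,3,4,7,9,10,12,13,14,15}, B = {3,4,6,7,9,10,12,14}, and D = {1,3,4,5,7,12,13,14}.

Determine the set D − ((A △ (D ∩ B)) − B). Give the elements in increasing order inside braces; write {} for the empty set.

{1,3,4,5,7,12,14}

D ∩ B = {3,4,7,12,14}
A △ (D ∩ B) = {2,9,10,13,15}
(A △ (D ∩ B)) − B = {2,13,15}
D − ((A △ (D ∩ B)) − B) = {1,3,4,5,7,12,14}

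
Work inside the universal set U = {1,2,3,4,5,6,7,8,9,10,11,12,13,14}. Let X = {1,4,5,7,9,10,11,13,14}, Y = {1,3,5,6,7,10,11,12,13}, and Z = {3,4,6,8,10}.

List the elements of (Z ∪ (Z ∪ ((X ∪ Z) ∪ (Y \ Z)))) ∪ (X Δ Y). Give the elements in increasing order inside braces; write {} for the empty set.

X ∪ Z = {1,3,4,5,6,7,8,9,10,11,13,14}
Y \ Z = {1,5,7,11,12,13}
(X ∪ Z) ∪ (Y \ Z) = {1,3,4,5,6,7,8,9,10,11,12,13,14}
Z ∪ ((X ∪ Z) ∪ (Y \ Z)) = {1,3,4,5,6,7,8,9,10,11,12,13,14}
Z ∪ (Z ∪ ((X ∪ Z) ∪ (Y \ Z))) = {1,3,4,5,6,7,8,9,10,11,12,13,14}
X Δ Y = {3,4,6,9,12,14}
(Z ∪ (Z ∪ ((X ∪ Z) ∪ (Y \ Z)))) ∪ (X Δ Y) = {1,3,4,5,6,7,8,9,10,11,12,13,14}

{1,3,4,5,6,7,8,9,10,11,12,13,14}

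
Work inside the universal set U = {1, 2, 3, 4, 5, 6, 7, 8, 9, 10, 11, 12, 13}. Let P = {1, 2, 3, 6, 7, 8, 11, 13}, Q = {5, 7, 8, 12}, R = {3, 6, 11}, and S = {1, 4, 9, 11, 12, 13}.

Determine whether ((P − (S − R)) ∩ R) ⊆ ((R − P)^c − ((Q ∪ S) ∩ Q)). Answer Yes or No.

S − R = {1, 4, 9, 12, 13}
P − (S − R) = {2, 3, 6, 7, 8, 11}
(P − (S − R)) ∩ R = {3, 6, 11}
R − P = {}
(R − P)^c = {1, 2, 3, 4, 5, 6, 7, 8, 9, 10, 11, 12, 13}
Q ∪ S = {1, 4, 5, 7, 8, 9, 11, 12, 13}
(Q ∪ S) ∩ Q = {5, 7, 8, 12}
(R − P)^c − ((Q ∪ S) ∩ Q) = {1, 2, 3, 4, 6, 9, 10, 11, 13}
Every element of {3, 6, 11} is in {1, 2, 3, 4, 6, 9, 10, 11, 13}, so (P − (S − R)) ∩ R ⊆ (R − P)^c − ((Q ∪ S) ∩ Q).

Yes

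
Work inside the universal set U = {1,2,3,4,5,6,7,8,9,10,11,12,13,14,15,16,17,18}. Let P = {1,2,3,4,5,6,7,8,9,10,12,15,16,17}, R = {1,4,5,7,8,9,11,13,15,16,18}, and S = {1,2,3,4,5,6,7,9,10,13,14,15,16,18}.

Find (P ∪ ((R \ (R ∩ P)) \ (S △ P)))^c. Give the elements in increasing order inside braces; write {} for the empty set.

R ∩ P = {1,4,5,7,8,9,15,16}
R \ (R ∩ P) = {11,13,18}
S △ P = {8,12,13,14,17,18}
(R \ (R ∩ P)) \ (S △ P) = {11}
P ∪ ((R \ (R ∩ P)) \ (S △ P)) = {1,2,3,4,5,6,7,8,9,10,11,12,15,16,17}
(P ∪ ((R \ (R ∩ P)) \ (S △ P)))^c = {13,14,18}

{13,14,18}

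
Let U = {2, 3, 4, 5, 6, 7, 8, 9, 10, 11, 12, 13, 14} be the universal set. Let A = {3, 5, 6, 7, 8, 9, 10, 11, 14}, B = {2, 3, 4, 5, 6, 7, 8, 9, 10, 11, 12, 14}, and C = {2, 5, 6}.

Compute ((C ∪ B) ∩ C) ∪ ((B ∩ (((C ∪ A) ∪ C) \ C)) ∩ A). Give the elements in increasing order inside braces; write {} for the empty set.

{2, 3, 5, 6, 7, 8, 9, 10, 11, 14}

C ∪ B = {2, 3, 4, 5, 6, 7, 8, 9, 10, 11, 12, 14}
(C ∪ B) ∩ C = {2, 5, 6}
C ∪ A = {2, 3, 5, 6, 7, 8, 9, 10, 11, 14}
(C ∪ A) ∪ C = {2, 3, 5, 6, 7, 8, 9, 10, 11, 14}
((C ∪ A) ∪ C) \ C = {3, 7, 8, 9, 10, 11, 14}
B ∩ (((C ∪ A) ∪ C) \ C) = {3, 7, 8, 9, 10, 11, 14}
(B ∩ (((C ∪ A) ∪ C) \ C)) ∩ A = {3, 7, 8, 9, 10, 11, 14}
((C ∪ B) ∩ C) ∪ ((B ∩ (((C ∪ A) ∪ C) \ C)) ∩ A) = {2, 3, 5, 6, 7, 8, 9, 10, 11, 14}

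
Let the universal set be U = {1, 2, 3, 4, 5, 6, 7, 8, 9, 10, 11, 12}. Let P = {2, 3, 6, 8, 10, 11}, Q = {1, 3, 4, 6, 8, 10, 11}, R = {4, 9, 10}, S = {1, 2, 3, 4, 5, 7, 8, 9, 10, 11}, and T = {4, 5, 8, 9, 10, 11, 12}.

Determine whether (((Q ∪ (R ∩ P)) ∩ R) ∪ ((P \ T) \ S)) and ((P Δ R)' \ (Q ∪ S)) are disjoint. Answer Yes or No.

R ∩ P = {10}
Q ∪ (R ∩ P) = {1, 3, 4, 6, 8, 10, 11}
(Q ∪ (R ∩ P)) ∩ R = {4, 10}
P \ T = {2, 3, 6}
(P \ T) \ S = {6}
((Q ∪ (R ∩ P)) ∩ R) ∪ ((P \ T) \ S) = {4, 6, 10}
P Δ R = {2, 3, 4, 6, 8, 9, 11}
(P Δ R)' = {1, 5, 7, 10, 12}
Q ∪ S = {1, 2, 3, 4, 5, 6, 7, 8, 9, 10, 11}
(P Δ R)' \ (Q ∪ S) = {12}
{4, 6, 10} and {12} share no elements.

Yes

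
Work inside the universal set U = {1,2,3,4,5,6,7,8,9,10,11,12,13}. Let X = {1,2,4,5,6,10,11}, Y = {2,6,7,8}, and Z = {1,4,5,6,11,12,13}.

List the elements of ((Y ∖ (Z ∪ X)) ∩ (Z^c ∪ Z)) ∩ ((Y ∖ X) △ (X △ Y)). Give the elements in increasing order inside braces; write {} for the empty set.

{}

Z ∪ X = {1,2,4,5,6,10,11,12,13}
Y ∖ (Z ∪ X) = {7,8}
Z^c = {2,3,7,8,9,10}
Z^c ∪ Z = {1,2,3,4,5,6,7,8,9,10,11,12,13}
(Y ∖ (Z ∪ X)) ∩ (Z^c ∪ Z) = {7,8}
Y ∖ X = {7,8}
X △ Y = {1,4,5,7,8,10,11}
(Y ∖ X) △ (X △ Y) = {1,4,5,10,11}
((Y ∖ (Z ∪ X)) ∩ (Z^c ∪ Z)) ∩ ((Y ∖ X) △ (X △ Y)) = {}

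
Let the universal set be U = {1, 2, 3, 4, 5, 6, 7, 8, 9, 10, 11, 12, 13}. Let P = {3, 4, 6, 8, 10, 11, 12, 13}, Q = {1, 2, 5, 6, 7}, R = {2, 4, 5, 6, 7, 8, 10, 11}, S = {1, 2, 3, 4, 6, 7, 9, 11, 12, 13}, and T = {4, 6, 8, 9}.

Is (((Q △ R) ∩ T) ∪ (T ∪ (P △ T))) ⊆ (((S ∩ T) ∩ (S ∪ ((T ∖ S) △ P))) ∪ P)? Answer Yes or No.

Yes

Q △ R = {1, 4, 8, 10, 11}
(Q △ R) ∩ T = {4, 8}
P △ T = {3, 9, 10, 11, 12, 13}
T ∪ (P △ T) = {3, 4, 6, 8, 9, 10, 11, 12, 13}
((Q △ R) ∩ T) ∪ (T ∪ (P △ T)) = {3, 4, 6, 8, 9, 10, 11, 12, 13}
S ∩ T = {4, 6, 9}
T ∖ S = {8}
(T ∖ S) △ P = {3, 4, 6, 10, 11, 12, 13}
S ∪ ((T ∖ S) △ P) = {1, 2, 3, 4, 6, 7, 9, 10, 11, 12, 13}
(S ∩ T) ∩ (S ∪ ((T ∖ S) △ P)) = {4, 6, 9}
((S ∩ T) ∩ (S ∪ ((T ∖ S) △ P))) ∪ P = {3, 4, 6, 8, 9, 10, 11, 12, 13}
Every element of {3, 4, 6, 8, 9, 10, 11, 12, 13} is in {3, 4, 6, 8, 9, 10, 11, 12, 13}, so ((Q △ R) ∩ T) ∪ (T ∪ (P △ T)) ⊆ ((S ∩ T) ∩ (S ∪ ((T ∖ S) △ P))) ∪ P.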